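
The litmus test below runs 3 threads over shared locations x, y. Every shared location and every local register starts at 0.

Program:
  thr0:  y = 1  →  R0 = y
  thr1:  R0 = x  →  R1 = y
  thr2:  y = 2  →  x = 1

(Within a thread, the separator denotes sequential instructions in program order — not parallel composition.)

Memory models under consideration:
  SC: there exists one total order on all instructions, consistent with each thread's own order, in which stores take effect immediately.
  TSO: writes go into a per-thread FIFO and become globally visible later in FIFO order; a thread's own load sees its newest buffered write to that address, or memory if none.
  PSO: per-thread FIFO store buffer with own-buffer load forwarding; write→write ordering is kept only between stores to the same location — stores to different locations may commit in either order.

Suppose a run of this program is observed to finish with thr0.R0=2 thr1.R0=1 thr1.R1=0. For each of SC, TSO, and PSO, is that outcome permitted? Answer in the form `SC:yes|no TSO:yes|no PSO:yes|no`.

outcome vector order: (thr0.R0,thr1.R0,thr1.R1)
[SC] allowed = {(1,0,0) (1,0,1) (1,0,2) (1,1,1) (1,1,2) (2,0,0) (2,0,1) (2,0,2) (2,1,2)}
[TSO] allowed = {(1,0,0) (1,0,1) (1,0,2) (1,1,1) (1,1,2) (2,0,0) (2,0,1) (2,0,2) (2,1,2)}
[PSO] allowed = {(1,0,0) (1,0,1) (1,0,2) (1,1,0) (1,1,1) (1,1,2) (2,0,0) (2,0,1) (2,0,2) (2,1,0) (2,1,1) (2,1,2)}
target (2,1,0) ∈ {PSO}

SC:no TSO:no PSO:yes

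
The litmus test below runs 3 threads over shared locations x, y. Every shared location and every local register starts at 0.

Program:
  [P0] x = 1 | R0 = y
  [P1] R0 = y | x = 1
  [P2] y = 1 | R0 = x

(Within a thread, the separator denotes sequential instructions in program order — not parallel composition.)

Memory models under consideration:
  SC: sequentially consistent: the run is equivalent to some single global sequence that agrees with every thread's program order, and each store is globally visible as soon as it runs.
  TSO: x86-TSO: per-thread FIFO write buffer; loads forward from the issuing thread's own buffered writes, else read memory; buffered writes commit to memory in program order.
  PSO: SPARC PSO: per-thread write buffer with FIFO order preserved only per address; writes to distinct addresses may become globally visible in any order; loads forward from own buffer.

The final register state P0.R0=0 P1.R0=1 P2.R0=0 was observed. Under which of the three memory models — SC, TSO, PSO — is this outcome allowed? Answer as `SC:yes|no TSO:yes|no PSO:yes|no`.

outcome vector order: (P0.R0,P1.R0,P2.R0)
under SC → 001, 011, 100, 101, 110, 111
under TSO → 000, 001, 010, 011, 100, 101, 110, 111
under PSO → 000, 001, 010, 011, 100, 101, 110, 111
target 010 ∈ {TSO,PSO}

SC:no TSO:yes PSO:yes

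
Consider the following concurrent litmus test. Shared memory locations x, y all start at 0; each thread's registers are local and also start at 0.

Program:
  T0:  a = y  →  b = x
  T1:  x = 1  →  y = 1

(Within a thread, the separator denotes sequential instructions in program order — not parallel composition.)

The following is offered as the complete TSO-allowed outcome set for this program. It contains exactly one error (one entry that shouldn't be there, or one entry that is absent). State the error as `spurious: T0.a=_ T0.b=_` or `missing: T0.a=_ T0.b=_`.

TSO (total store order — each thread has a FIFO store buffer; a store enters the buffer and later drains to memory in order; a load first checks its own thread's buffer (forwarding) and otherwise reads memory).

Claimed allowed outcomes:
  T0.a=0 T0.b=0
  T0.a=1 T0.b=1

missing: T0.a=0 T0.b=1

outcome vector order: (T0.a,T0.b)
[TSO] allowed = {0/0, 0/1, 1/1}
TSO∖claimed = {0/1}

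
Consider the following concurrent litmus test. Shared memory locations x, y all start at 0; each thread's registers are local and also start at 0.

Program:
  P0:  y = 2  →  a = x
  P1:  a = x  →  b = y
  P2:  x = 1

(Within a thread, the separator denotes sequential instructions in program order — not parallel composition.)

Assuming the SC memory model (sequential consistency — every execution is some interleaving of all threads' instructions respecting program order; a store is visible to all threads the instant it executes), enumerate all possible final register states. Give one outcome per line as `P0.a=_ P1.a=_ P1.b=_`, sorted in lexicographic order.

P0.a=0 P1.a=0 P1.b=0
P0.a=0 P1.a=0 P1.b=2
P0.a=0 P1.a=1 P1.b=2
P0.a=1 P1.a=0 P1.b=0
P0.a=1 P1.a=0 P1.b=2
P0.a=1 P1.a=1 P1.b=0
P0.a=1 P1.a=1 P1.b=2

outcome vector order: (P0.a,P1.a,P1.b)
|SC outcomes| = 7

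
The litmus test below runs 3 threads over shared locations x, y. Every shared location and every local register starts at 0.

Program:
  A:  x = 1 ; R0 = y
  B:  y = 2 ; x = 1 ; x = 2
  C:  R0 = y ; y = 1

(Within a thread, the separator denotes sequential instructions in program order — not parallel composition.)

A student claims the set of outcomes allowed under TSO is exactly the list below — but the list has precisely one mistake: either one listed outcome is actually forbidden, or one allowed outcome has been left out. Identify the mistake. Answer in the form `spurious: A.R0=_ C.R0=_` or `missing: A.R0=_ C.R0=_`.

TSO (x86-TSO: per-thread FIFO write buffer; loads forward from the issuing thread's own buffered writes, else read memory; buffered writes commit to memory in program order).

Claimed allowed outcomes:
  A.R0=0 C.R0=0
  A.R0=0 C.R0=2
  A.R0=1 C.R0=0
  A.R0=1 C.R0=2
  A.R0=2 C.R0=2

outcome vector order: (A.R0,C.R0)
TSO (6): 0/0 0/2 1/0 1/2 2/0 2/2
TSO∖claimed = {2/0}

missing: A.R0=2 C.R0=0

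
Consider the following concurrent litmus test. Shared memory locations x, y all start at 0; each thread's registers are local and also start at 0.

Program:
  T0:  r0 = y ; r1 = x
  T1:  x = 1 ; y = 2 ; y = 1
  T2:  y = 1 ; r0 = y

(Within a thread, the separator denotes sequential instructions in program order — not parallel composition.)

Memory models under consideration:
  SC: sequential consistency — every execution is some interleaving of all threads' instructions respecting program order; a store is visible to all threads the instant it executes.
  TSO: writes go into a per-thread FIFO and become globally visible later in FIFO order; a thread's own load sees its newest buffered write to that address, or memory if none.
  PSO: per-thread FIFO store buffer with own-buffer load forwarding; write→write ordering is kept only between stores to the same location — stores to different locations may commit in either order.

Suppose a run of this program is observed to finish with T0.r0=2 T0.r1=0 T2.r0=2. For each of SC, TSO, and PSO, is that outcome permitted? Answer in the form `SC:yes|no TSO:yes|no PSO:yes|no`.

outcome vector order: (T0.r0,T0.r1,T2.r0)
[SC] allowed = {(0,0,1); (0,0,2); (0,1,1); (0,1,2); (1,0,1); (1,0,2); (1,1,1); (1,1,2); (2,1,1); (2,1,2)}
[TSO] allowed = {(0,0,1); (0,0,2); (0,1,1); (0,1,2); (1,0,1); (1,0,2); (1,1,1); (1,1,2); (2,1,1); (2,1,2)}
[PSO] allowed = {(0,0,1); (0,0,2); (0,1,1); (0,1,2); (1,0,1); (1,0,2); (1,1,1); (1,1,2); (2,0,1); (2,0,2); (2,1,1); (2,1,2)}
target (2,0,2) ∈ {PSO}

SC:no TSO:no PSO:yes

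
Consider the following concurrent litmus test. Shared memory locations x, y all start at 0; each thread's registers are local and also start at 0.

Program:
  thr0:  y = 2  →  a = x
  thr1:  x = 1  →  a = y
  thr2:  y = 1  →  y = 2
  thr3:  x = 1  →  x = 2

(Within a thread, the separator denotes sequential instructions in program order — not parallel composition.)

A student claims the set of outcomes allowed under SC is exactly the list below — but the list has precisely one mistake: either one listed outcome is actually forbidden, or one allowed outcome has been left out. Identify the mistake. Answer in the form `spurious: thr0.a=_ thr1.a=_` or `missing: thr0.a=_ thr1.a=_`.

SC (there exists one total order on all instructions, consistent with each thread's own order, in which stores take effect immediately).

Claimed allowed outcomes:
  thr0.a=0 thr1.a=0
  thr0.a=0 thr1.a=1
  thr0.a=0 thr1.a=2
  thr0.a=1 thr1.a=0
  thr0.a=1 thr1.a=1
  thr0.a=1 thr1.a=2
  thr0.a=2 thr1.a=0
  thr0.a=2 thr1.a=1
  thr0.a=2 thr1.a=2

outcome vector order: (thr0.a,thr1.a)
under SC → 01 02 10 11 12 20 21 22
claimed∖SC = {00}

spurious: thr0.a=0 thr1.a=0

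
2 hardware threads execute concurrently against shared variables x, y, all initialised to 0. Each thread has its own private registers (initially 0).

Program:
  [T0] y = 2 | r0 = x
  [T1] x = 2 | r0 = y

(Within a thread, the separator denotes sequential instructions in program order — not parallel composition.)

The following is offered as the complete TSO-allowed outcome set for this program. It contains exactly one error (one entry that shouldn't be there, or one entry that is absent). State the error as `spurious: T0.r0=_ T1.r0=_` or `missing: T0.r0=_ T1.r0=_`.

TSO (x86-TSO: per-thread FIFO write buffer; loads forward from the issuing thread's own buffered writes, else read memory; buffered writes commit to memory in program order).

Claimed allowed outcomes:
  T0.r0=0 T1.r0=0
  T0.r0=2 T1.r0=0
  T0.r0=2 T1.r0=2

outcome vector order: (T0.r0,T1.r0)
under TSO → (0,0), (0,2), (2,0), (2,2)
TSO∖claimed = {(0,2)}

missing: T0.r0=0 T1.r0=2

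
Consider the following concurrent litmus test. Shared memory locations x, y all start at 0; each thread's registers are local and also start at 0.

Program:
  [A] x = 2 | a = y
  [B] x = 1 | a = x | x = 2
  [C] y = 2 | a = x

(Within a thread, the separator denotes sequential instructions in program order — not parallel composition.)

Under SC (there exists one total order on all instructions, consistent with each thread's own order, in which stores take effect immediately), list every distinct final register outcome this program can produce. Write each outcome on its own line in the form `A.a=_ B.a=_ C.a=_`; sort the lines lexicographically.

A.a=0 B.a=1 C.a=1
A.a=0 B.a=1 C.a=2
A.a=0 B.a=2 C.a=2
A.a=2 B.a=1 C.a=0
A.a=2 B.a=1 C.a=1
A.a=2 B.a=1 C.a=2
A.a=2 B.a=2 C.a=0
A.a=2 B.a=2 C.a=1
A.a=2 B.a=2 C.a=2

outcome vector order: (A.a,B.a,C.a)
|SC outcomes| = 9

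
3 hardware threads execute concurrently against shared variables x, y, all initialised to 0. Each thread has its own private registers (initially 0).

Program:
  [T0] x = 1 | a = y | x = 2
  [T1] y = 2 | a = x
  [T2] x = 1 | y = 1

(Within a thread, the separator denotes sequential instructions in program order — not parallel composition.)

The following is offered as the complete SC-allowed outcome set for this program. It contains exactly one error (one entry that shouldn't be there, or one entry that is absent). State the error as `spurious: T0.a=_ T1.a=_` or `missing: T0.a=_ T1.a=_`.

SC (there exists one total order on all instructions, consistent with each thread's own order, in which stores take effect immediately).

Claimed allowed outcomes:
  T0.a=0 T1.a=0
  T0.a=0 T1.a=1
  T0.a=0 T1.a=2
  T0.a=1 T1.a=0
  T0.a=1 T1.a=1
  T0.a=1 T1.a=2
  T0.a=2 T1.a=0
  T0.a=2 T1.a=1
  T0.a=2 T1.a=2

spurious: T0.a=0 T1.a=0

outcome vector order: (T0.a,T1.a)
SC: 8 outcomes — {(0,1) (0,2) (1,0) (1,1) (1,2) (2,0) (2,1) (2,2)}
claimed∖SC = {(0,0)}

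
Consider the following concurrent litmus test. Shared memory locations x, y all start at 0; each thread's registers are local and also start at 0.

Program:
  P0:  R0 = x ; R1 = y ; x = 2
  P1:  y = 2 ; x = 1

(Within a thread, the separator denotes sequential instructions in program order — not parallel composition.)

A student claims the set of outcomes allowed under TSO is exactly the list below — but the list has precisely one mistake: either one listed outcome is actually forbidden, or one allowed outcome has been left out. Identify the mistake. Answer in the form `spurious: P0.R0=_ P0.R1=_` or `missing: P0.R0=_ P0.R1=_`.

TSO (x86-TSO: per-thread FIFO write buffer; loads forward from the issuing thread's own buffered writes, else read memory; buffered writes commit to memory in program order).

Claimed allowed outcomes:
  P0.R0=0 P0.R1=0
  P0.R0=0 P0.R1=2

outcome vector order: (P0.R0,P0.R1)
TSO (3): (0,0), (0,2), (1,2)
TSO∖claimed = {(1,2)}

missing: P0.R0=1 P0.R1=2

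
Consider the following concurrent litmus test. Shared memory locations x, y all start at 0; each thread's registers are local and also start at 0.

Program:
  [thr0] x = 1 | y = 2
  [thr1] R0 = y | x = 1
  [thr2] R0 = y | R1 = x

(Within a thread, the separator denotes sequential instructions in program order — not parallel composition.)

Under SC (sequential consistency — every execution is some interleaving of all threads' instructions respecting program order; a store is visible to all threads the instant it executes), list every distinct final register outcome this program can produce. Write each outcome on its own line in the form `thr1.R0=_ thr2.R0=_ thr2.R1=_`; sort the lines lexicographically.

outcome vector order: (thr1.R0,thr2.R0,thr2.R1)
|SC outcomes| = 6

thr1.R0=0 thr2.R0=0 thr2.R1=0
thr1.R0=0 thr2.R0=0 thr2.R1=1
thr1.R0=0 thr2.R0=2 thr2.R1=1
thr1.R0=2 thr2.R0=0 thr2.R1=0
thr1.R0=2 thr2.R0=0 thr2.R1=1
thr1.R0=2 thr2.R0=2 thr2.R1=1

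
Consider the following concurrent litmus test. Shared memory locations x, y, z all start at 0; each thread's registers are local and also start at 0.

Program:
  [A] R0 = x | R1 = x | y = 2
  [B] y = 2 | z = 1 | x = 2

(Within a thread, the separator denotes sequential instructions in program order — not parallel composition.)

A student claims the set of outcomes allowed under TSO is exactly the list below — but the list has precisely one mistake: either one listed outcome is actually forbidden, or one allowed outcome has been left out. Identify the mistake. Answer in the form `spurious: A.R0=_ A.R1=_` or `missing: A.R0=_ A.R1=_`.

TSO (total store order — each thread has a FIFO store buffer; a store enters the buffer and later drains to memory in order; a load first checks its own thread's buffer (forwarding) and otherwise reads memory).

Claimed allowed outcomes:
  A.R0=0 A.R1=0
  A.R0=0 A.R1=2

missing: A.R0=2 A.R1=2

outcome vector order: (A.R0,A.R1)
TSO (3): 00, 02, 22
TSO∖claimed = {22}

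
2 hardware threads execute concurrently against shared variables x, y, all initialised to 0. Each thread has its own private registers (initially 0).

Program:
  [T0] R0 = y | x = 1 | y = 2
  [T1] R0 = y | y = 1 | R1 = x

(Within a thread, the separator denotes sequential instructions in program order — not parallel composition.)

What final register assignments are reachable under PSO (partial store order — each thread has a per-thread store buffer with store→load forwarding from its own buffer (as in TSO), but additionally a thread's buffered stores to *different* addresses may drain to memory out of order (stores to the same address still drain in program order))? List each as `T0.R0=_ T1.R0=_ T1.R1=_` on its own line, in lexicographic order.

T0.R0=0 T1.R0=0 T1.R1=0
T0.R0=0 T1.R0=0 T1.R1=1
T0.R0=0 T1.R0=2 T1.R1=0
T0.R0=0 T1.R0=2 T1.R1=1
T0.R0=1 T1.R0=0 T1.R1=0
T0.R0=1 T1.R0=0 T1.R1=1

outcome vector order: (T0.R0,T1.R0,T1.R1)
|PSO outcomes| = 6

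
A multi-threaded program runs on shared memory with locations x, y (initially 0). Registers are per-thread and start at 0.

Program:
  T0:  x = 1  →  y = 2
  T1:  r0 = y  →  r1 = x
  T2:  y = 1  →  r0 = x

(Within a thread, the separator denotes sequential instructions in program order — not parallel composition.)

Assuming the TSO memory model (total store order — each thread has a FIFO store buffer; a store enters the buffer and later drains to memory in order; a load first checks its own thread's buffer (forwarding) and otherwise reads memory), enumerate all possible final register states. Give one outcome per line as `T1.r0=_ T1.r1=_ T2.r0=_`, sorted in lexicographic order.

outcome vector order: (T1.r0,T1.r1,T2.r0)
|TSO outcomes| = 10

T1.r0=0 T1.r1=0 T2.r0=0
T1.r0=0 T1.r1=0 T2.r0=1
T1.r0=0 T1.r1=1 T2.r0=0
T1.r0=0 T1.r1=1 T2.r0=1
T1.r0=1 T1.r1=0 T2.r0=0
T1.r0=1 T1.r1=0 T2.r0=1
T1.r0=1 T1.r1=1 T2.r0=0
T1.r0=1 T1.r1=1 T2.r0=1
T1.r0=2 T1.r1=1 T2.r0=0
T1.r0=2 T1.r1=1 T2.r0=1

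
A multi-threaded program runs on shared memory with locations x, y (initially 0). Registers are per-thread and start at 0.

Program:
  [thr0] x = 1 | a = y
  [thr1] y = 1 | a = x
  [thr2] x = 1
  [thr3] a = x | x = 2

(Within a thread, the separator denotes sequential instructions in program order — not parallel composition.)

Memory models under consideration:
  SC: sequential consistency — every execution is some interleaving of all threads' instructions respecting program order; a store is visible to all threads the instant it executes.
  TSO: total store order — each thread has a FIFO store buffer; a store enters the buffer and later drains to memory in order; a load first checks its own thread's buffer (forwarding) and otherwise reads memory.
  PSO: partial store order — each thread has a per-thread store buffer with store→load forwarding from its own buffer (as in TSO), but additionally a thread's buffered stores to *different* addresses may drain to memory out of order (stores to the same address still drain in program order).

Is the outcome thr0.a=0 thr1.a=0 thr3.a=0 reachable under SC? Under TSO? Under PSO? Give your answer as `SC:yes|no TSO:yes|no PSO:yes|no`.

outcome vector order: (thr0.a,thr1.a,thr3.a)
SC (10): (0,1,0) (0,1,1) (0,2,0) (0,2,1) (1,0,0) (1,0,1) (1,1,0) (1,1,1) (1,2,0) (1,2,1)
TSO (12): (0,0,0) (0,0,1) (0,1,0) (0,1,1) (0,2,0) (0,2,1) (1,0,0) (1,0,1) (1,1,0) (1,1,1) (1,2,0) (1,2,1)
PSO (12): (0,0,0) (0,0,1) (0,1,0) (0,1,1) (0,2,0) (0,2,1) (1,0,0) (1,0,1) (1,1,0) (1,1,1) (1,2,0) (1,2,1)
target (0,0,0) ∈ {TSO,PSO}

SC:no TSO:yes PSO:yes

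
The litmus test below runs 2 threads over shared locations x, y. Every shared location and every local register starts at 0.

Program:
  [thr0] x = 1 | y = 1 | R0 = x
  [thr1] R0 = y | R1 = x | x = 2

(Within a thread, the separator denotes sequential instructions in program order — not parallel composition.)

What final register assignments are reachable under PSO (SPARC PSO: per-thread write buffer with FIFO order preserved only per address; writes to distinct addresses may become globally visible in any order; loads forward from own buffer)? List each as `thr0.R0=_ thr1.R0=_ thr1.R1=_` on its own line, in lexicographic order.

outcome vector order: (thr0.R0,thr1.R0,thr1.R1)
|PSO outcomes| = 8

thr0.R0=1 thr1.R0=0 thr1.R1=0
thr0.R0=1 thr1.R0=0 thr1.R1=1
thr0.R0=1 thr1.R0=1 thr1.R1=0
thr0.R0=1 thr1.R0=1 thr1.R1=1
thr0.R0=2 thr1.R0=0 thr1.R1=0
thr0.R0=2 thr1.R0=0 thr1.R1=1
thr0.R0=2 thr1.R0=1 thr1.R1=0
thr0.R0=2 thr1.R0=1 thr1.R1=1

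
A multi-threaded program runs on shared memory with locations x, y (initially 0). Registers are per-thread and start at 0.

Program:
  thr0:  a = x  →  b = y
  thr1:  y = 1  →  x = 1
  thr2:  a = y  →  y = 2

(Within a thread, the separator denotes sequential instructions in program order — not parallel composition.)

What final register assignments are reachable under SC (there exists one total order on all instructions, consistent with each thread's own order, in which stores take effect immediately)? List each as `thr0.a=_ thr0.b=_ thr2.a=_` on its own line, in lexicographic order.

outcome vector order: (thr0.a,thr0.b,thr2.a)
|SC outcomes| = 10

thr0.a=0 thr0.b=0 thr2.a=0
thr0.a=0 thr0.b=0 thr2.a=1
thr0.a=0 thr0.b=1 thr2.a=0
thr0.a=0 thr0.b=1 thr2.a=1
thr0.a=0 thr0.b=2 thr2.a=0
thr0.a=0 thr0.b=2 thr2.a=1
thr0.a=1 thr0.b=1 thr2.a=0
thr0.a=1 thr0.b=1 thr2.a=1
thr0.a=1 thr0.b=2 thr2.a=0
thr0.a=1 thr0.b=2 thr2.a=1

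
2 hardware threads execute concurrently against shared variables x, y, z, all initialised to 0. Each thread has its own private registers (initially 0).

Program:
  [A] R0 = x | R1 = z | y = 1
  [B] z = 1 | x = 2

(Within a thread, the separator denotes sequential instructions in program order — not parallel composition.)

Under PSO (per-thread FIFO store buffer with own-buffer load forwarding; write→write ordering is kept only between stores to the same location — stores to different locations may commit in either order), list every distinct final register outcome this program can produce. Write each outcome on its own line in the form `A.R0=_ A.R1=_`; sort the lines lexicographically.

A.R0=0 A.R1=0
A.R0=0 A.R1=1
A.R0=2 A.R1=0
A.R0=2 A.R1=1

outcome vector order: (A.R0,A.R1)
|PSO outcomes| = 4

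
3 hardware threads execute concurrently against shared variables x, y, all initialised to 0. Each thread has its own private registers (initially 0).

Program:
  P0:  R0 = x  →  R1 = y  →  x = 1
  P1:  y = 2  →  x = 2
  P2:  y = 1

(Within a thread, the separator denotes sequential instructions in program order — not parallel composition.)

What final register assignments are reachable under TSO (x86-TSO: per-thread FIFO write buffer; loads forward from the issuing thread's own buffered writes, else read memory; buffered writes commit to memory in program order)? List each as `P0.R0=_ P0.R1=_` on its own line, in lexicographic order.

outcome vector order: (P0.R0,P0.R1)
|TSO outcomes| = 5

P0.R0=0 P0.R1=0
P0.R0=0 P0.R1=1
P0.R0=0 P0.R1=2
P0.R0=2 P0.R1=1
P0.R0=2 P0.R1=2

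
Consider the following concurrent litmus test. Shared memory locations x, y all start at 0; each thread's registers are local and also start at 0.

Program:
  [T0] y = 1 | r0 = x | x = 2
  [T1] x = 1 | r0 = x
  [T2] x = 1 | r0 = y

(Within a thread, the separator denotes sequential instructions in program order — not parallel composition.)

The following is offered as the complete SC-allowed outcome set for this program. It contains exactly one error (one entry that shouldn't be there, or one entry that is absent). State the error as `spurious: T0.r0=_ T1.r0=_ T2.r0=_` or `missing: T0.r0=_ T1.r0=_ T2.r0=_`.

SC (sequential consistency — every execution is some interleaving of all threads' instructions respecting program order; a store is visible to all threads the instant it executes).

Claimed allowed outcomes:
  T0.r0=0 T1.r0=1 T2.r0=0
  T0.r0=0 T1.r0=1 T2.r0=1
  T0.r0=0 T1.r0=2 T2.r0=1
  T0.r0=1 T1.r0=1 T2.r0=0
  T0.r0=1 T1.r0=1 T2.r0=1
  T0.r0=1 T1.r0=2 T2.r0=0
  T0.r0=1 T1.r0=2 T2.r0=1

outcome vector order: (T0.r0,T1.r0,T2.r0)
SC: 6 outcomes — {<0 1 1> <0 2 1> <1 1 0> <1 1 1> <1 2 0> <1 2 1>}
claimed∖SC = {<0 1 0>}

spurious: T0.r0=0 T1.r0=1 T2.r0=0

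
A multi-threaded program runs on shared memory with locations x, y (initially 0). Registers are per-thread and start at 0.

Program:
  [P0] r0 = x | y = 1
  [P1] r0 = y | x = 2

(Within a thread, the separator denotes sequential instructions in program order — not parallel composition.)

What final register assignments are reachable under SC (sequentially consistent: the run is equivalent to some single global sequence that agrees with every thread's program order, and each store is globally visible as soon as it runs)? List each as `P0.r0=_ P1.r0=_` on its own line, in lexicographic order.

outcome vector order: (P0.r0,P1.r0)
|SC outcomes| = 3

P0.r0=0 P1.r0=0
P0.r0=0 P1.r0=1
P0.r0=2 P1.r0=0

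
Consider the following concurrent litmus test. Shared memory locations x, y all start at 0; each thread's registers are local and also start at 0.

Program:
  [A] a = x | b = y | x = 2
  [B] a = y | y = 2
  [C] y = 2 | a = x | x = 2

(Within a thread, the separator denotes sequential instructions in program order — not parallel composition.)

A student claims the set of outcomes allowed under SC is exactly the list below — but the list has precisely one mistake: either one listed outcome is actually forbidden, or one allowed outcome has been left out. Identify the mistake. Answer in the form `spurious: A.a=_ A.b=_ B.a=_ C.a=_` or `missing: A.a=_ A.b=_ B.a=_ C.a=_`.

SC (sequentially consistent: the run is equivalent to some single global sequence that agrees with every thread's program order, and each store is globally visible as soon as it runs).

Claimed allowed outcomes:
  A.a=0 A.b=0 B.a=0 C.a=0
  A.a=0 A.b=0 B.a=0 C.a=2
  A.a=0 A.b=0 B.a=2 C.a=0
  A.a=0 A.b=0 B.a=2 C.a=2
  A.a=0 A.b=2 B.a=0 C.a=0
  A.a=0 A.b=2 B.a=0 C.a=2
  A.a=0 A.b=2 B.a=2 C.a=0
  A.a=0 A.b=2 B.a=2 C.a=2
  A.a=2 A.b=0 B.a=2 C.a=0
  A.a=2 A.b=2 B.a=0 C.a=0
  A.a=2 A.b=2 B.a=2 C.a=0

spurious: A.a=2 A.b=0 B.a=2 C.a=0

outcome vector order: (A.a,A.b,B.a,C.a)
SC: 10 outcomes — {0000 0002 0020 0022 0200 0202 0220 0222 2200 2220}
claimed∖SC = {2020}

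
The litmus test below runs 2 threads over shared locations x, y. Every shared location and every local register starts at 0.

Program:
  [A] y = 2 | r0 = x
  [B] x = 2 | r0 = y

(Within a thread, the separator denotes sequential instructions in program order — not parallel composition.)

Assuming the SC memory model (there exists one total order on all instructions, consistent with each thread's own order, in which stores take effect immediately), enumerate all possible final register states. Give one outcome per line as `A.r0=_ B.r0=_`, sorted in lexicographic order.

outcome vector order: (A.r0,B.r0)
|SC outcomes| = 3

A.r0=0 B.r0=2
A.r0=2 B.r0=0
A.r0=2 B.r0=2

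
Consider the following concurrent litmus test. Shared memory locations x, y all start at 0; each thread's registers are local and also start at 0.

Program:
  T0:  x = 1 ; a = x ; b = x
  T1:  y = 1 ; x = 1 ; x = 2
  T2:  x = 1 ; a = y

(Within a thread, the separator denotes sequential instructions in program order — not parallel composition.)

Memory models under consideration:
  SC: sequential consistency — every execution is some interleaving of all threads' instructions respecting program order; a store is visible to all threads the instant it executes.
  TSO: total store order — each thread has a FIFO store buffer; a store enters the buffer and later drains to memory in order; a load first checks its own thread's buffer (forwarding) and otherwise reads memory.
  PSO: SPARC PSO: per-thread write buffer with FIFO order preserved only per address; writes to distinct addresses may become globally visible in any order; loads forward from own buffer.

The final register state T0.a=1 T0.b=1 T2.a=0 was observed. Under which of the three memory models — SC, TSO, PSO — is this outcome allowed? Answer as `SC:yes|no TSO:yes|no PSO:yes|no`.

outcome vector order: (T0.a,T0.b,T2.a)
SC: 7 outcomes — {1/1/0; 1/1/1; 1/2/0; 1/2/1; 2/1/1; 2/2/0; 2/2/1}
TSO: 8 outcomes — {1/1/0; 1/1/1; 1/2/0; 1/2/1; 2/1/0; 2/1/1; 2/2/0; 2/2/1}
PSO: 8 outcomes — {1/1/0; 1/1/1; 1/2/0; 1/2/1; 2/1/0; 2/1/1; 2/2/0; 2/2/1}
target 1/1/0 ∈ {SC,TSO,PSO}

SC:yes TSO:yes PSO:yes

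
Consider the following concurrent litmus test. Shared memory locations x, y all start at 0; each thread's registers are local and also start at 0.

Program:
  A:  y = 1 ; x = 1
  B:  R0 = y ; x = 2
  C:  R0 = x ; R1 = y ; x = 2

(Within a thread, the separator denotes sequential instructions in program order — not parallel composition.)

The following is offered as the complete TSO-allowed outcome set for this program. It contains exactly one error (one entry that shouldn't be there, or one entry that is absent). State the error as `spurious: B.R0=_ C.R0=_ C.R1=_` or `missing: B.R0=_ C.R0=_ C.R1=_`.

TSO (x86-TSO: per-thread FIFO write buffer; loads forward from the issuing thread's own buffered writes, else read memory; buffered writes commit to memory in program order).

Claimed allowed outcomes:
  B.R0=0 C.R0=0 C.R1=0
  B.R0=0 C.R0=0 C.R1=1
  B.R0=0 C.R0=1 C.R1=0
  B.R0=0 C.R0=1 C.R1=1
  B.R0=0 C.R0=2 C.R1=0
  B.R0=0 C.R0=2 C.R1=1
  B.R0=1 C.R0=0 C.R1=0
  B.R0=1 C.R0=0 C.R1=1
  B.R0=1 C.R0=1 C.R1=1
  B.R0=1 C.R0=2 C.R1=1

outcome vector order: (B.R0,C.R0,C.R1)
TSO (9): <0 0 0>, <0 0 1>, <0 1 1>, <0 2 0>, <0 2 1>, <1 0 0>, <1 0 1>, <1 1 1>, <1 2 1>
claimed∖TSO = {<0 1 0>}

spurious: B.R0=0 C.R0=1 C.R1=0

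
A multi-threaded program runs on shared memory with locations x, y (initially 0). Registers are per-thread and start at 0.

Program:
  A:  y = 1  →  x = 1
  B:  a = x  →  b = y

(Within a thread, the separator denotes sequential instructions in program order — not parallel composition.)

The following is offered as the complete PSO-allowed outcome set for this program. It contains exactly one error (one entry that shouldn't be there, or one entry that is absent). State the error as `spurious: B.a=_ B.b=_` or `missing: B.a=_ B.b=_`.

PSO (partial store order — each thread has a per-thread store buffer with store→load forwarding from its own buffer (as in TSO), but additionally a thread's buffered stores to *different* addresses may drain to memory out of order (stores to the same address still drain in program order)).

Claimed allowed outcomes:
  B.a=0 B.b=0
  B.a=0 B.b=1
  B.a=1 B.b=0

missing: B.a=1 B.b=1

outcome vector order: (B.a,B.b)
under PSO → <0 0> <0 1> <1 0> <1 1>
PSO∖claimed = {<1 1>}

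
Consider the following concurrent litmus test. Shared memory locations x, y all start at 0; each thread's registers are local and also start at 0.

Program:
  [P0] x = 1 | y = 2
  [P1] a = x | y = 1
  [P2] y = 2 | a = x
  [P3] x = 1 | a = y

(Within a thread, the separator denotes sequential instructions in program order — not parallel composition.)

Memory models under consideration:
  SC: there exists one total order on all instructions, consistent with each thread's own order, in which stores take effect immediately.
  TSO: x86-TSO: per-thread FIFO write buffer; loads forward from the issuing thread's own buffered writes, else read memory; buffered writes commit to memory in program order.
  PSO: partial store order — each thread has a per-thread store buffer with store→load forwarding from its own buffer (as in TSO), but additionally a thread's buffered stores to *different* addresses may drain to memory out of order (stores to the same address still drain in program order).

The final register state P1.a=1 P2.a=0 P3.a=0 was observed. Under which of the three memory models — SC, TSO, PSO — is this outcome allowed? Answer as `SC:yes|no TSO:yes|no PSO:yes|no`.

SC:no TSO:yes PSO:yes

outcome vector order: (P1.a,P2.a,P3.a)
SC: 10 outcomes — {<0 0 1>; <0 0 2>; <0 1 0>; <0 1 1>; <0 1 2>; <1 0 1>; <1 0 2>; <1 1 0>; <1 1 1>; <1 1 2>}
TSO: 12 outcomes — {<0 0 0>; <0 0 1>; <0 0 2>; <0 1 0>; <0 1 1>; <0 1 2>; <1 0 0>; <1 0 1>; <1 0 2>; <1 1 0>; <1 1 1>; <1 1 2>}
PSO: 12 outcomes — {<0 0 0>; <0 0 1>; <0 0 2>; <0 1 0>; <0 1 1>; <0 1 2>; <1 0 0>; <1 0 1>; <1 0 2>; <1 1 0>; <1 1 1>; <1 1 2>}
target <1 0 0> ∈ {TSO,PSO}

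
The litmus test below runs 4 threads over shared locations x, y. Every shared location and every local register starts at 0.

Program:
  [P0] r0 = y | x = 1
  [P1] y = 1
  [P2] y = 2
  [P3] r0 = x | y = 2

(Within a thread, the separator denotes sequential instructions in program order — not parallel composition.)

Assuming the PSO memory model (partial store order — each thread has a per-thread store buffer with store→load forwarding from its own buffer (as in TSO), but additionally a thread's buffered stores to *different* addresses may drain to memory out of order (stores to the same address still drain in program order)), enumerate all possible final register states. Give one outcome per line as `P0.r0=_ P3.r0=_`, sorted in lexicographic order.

P0.r0=0 P3.r0=0
P0.r0=0 P3.r0=1
P0.r0=1 P3.r0=0
P0.r0=1 P3.r0=1
P0.r0=2 P3.r0=0
P0.r0=2 P3.r0=1

outcome vector order: (P0.r0,P3.r0)
|PSO outcomes| = 6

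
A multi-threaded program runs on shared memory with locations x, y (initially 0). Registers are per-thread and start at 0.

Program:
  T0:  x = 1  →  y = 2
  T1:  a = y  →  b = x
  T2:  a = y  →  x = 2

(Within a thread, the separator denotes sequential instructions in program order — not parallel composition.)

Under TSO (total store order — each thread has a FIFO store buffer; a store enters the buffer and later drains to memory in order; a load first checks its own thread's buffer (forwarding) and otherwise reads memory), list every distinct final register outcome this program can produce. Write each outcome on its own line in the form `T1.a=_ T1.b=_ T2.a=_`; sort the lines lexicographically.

T1.a=0 T1.b=0 T2.a=0
T1.a=0 T1.b=0 T2.a=2
T1.a=0 T1.b=1 T2.a=0
T1.a=0 T1.b=1 T2.a=2
T1.a=0 T1.b=2 T2.a=0
T1.a=0 T1.b=2 T2.a=2
T1.a=2 T1.b=1 T2.a=0
T1.a=2 T1.b=1 T2.a=2
T1.a=2 T1.b=2 T2.a=0
T1.a=2 T1.b=2 T2.a=2

outcome vector order: (T1.a,T1.b,T2.a)
|TSO outcomes| = 10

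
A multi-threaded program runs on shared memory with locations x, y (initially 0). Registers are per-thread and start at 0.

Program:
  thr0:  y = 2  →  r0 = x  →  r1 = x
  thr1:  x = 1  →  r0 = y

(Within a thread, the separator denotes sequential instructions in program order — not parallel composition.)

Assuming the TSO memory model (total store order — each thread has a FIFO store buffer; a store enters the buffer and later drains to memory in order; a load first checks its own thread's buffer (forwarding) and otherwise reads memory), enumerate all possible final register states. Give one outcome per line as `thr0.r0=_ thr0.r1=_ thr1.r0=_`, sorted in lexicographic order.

outcome vector order: (thr0.r0,thr0.r1,thr1.r0)
|TSO outcomes| = 6

thr0.r0=0 thr0.r1=0 thr1.r0=0
thr0.r0=0 thr0.r1=0 thr1.r0=2
thr0.r0=0 thr0.r1=1 thr1.r0=0
thr0.r0=0 thr0.r1=1 thr1.r0=2
thr0.r0=1 thr0.r1=1 thr1.r0=0
thr0.r0=1 thr0.r1=1 thr1.r0=2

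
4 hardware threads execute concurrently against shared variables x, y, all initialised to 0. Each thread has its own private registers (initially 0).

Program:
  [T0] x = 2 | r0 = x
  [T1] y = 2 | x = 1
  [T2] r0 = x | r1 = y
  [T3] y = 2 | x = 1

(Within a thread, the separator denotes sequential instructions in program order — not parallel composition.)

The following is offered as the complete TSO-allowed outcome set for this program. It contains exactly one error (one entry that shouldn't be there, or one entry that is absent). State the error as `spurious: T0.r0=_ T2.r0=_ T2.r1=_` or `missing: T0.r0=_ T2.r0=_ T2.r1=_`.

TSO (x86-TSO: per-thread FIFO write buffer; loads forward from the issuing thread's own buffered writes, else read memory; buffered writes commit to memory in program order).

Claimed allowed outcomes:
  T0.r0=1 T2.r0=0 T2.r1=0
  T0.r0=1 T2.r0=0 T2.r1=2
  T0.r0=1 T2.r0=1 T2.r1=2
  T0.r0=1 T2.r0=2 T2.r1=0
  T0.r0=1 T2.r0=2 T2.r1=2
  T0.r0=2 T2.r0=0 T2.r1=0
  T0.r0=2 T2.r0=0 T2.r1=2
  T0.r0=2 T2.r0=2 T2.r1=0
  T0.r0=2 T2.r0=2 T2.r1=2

missing: T0.r0=2 T2.r0=1 T2.r1=2

outcome vector order: (T0.r0,T2.r0,T2.r1)
[TSO] allowed = {100, 102, 112, 120, 122, 200, 202, 212, 220, 222}
TSO∖claimed = {212}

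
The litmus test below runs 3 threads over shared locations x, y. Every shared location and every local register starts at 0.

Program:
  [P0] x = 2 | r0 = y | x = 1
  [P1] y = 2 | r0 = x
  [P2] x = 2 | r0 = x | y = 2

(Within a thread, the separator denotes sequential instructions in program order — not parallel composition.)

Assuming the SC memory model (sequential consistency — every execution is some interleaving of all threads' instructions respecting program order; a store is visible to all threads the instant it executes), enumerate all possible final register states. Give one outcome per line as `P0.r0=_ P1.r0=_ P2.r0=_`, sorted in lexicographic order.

outcome vector order: (P0.r0,P1.r0,P2.r0)
|SC outcomes| = 10

P0.r0=0 P1.r0=1 P2.r0=1
P0.r0=0 P1.r0=1 P2.r0=2
P0.r0=0 P1.r0=2 P2.r0=1
P0.r0=0 P1.r0=2 P2.r0=2
P0.r0=2 P1.r0=0 P2.r0=1
P0.r0=2 P1.r0=0 P2.r0=2
P0.r0=2 P1.r0=1 P2.r0=1
P0.r0=2 P1.r0=1 P2.r0=2
P0.r0=2 P1.r0=2 P2.r0=1
P0.r0=2 P1.r0=2 P2.r0=2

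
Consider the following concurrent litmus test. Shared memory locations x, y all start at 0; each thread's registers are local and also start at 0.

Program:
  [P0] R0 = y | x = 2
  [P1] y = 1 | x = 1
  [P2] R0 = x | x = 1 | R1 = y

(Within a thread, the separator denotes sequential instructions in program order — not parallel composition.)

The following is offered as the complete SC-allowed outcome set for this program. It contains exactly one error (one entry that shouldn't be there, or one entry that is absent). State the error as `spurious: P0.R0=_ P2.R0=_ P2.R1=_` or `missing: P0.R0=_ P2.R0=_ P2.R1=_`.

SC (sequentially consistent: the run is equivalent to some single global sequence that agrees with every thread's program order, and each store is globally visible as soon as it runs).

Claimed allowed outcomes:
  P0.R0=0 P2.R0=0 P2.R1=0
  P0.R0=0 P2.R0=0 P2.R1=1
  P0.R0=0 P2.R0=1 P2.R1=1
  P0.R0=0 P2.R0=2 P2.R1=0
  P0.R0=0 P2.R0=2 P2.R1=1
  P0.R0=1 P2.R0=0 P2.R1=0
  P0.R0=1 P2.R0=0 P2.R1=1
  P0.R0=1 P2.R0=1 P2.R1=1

missing: P0.R0=1 P2.R0=2 P2.R1=1

outcome vector order: (P0.R0,P2.R0,P2.R1)
[SC] allowed = {000 001 011 020 021 100 101 111 121}
SC∖claimed = {121}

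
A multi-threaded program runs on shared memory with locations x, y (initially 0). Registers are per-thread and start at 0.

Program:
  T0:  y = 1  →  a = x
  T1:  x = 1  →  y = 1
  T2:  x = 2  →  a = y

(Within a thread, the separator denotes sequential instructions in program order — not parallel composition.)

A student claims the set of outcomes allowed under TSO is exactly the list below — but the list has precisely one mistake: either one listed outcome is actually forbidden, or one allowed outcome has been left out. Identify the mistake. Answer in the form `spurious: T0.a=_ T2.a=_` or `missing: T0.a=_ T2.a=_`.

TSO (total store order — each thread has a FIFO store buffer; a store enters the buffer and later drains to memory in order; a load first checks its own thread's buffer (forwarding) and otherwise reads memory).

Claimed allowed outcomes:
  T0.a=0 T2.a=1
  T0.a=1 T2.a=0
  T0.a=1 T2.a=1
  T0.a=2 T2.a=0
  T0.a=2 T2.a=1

outcome vector order: (T0.a,T2.a)
TSO (6): <0 0>, <0 1>, <1 0>, <1 1>, <2 0>, <2 1>
TSO∖claimed = {<0 0>}

missing: T0.a=0 T2.a=0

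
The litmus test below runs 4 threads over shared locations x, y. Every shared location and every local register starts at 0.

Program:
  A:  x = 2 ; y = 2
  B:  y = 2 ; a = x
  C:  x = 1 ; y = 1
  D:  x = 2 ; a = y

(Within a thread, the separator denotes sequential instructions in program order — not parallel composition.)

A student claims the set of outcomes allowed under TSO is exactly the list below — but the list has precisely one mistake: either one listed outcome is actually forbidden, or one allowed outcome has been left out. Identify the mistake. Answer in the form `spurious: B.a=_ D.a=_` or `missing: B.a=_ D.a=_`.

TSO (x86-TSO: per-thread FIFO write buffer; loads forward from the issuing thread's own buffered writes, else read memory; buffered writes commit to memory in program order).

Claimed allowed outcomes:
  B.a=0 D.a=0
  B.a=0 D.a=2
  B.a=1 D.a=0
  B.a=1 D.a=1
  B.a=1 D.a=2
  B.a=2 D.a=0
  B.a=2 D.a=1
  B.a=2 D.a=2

outcome vector order: (B.a,D.a)
[TSO] allowed = {00; 01; 02; 10; 11; 12; 20; 21; 22}
TSO∖claimed = {01}

missing: B.a=0 D.a=1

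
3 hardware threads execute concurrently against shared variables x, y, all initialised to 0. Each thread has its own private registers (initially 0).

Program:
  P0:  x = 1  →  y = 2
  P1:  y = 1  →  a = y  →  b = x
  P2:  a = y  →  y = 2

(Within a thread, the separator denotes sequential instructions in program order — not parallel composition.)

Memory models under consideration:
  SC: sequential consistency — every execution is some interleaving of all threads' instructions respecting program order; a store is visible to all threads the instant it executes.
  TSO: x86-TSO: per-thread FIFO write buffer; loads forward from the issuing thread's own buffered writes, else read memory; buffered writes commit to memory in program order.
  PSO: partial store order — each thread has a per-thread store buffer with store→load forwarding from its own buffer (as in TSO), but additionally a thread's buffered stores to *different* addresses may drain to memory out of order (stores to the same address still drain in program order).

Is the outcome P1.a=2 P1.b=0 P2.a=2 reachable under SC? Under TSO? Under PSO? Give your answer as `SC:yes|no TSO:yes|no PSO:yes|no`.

SC:no TSO:no PSO:yes

outcome vector order: (P1.a,P1.b,P2.a)
under SC → <1 0 0>; <1 0 1>; <1 0 2>; <1 1 0>; <1 1 1>; <1 1 2>; <2 0 0>; <2 0 1>; <2 1 0>; <2 1 1>; <2 1 2>
under TSO → <1 0 0>; <1 0 1>; <1 0 2>; <1 1 0>; <1 1 1>; <1 1 2>; <2 0 0>; <2 0 1>; <2 1 0>; <2 1 1>; <2 1 2>
under PSO → <1 0 0>; <1 0 1>; <1 0 2>; <1 1 0>; <1 1 1>; <1 1 2>; <2 0 0>; <2 0 1>; <2 0 2>; <2 1 0>; <2 1 1>; <2 1 2>
target <2 0 2> ∈ {PSO}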